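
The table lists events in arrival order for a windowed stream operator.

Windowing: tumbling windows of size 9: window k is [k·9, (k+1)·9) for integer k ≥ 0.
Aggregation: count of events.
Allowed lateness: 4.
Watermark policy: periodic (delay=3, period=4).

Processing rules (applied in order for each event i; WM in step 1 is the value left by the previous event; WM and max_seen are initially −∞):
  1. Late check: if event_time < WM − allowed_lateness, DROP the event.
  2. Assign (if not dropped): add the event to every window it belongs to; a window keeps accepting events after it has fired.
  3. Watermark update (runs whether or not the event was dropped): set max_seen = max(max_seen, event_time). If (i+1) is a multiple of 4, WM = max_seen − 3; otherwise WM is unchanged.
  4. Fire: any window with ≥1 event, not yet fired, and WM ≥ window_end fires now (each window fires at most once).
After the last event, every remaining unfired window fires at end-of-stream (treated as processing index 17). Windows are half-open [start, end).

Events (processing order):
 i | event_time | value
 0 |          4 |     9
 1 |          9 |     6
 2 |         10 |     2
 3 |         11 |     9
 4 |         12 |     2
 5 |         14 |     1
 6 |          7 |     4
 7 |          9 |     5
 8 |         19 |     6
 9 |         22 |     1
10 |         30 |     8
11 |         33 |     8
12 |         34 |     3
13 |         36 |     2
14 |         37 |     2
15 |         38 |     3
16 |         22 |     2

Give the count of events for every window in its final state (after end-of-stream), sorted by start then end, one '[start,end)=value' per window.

[0,9)=2 [9,18)=6 [18,27)=2 [27,36)=3 [36,45)=3

i=0 t=4 v=9: → [0,9); WM=−∞
i=1 t=9 v=6: → [9,18); WM=−∞
i=2 t=10 v=2: → [9,18); WM=−∞
i=3 t=11 v=9: → [9,18); WM=8
i=4 t=12 v=2: → [9,18); WM=8
i=5 t=14 v=1: → [9,18); WM=8
i=6 t=7 v=4: → [0,9); WM=8
i=7 t=9 v=5: → [9,18); WM=11; [0,9) fires=2
i=8 t=19 v=6: → [18,27); WM=11
i=9 t=22 v=1: → [18,27); WM=11
i=10 t=30 v=8: → [27,36); WM=11
i=11 t=33 v=8: → [27,36); WM=30; [9,18) fires=6 [18,27) fires=2
i=12 t=34 v=3: → [27,36); WM=30
i=13 t=36 v=2: → [36,45); WM=30
i=14 t=37 v=2: → [36,45); WM=30
i=15 t=38 v=3: → [36,45); WM=35
i=16 t=22 v=2: DROP (t<35-4); WM=35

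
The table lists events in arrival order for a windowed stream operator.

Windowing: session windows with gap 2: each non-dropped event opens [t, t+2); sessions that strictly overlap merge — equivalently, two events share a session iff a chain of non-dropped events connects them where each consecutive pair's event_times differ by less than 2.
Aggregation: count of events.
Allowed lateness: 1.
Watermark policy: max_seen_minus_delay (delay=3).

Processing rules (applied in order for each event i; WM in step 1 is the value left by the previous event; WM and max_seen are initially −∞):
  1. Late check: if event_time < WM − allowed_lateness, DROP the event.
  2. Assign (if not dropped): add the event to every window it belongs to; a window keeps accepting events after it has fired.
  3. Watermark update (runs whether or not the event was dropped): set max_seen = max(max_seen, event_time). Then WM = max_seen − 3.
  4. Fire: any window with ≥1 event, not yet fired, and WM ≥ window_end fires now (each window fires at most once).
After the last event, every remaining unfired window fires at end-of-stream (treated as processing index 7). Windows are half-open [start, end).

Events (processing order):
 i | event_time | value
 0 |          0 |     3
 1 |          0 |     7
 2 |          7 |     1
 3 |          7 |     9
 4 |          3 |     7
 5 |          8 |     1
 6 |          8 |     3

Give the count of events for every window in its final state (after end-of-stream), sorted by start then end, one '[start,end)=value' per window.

[0,2)=2 [3,5)=1 [7,10)=4

i=0 t=0 v=3: → [0,2); WM=-3
i=1 t=0 v=7: → [0,2); WM=-3
i=2 t=7 v=1: → [7,9); WM=4
i=3 t=7 v=9: → [7,9); WM=4
i=4 t=3 v=7: → [3,5); WM=4
i=5 t=8 v=1: → [7,10); WM=5
i=6 t=8 v=3: → [7,10); WM=5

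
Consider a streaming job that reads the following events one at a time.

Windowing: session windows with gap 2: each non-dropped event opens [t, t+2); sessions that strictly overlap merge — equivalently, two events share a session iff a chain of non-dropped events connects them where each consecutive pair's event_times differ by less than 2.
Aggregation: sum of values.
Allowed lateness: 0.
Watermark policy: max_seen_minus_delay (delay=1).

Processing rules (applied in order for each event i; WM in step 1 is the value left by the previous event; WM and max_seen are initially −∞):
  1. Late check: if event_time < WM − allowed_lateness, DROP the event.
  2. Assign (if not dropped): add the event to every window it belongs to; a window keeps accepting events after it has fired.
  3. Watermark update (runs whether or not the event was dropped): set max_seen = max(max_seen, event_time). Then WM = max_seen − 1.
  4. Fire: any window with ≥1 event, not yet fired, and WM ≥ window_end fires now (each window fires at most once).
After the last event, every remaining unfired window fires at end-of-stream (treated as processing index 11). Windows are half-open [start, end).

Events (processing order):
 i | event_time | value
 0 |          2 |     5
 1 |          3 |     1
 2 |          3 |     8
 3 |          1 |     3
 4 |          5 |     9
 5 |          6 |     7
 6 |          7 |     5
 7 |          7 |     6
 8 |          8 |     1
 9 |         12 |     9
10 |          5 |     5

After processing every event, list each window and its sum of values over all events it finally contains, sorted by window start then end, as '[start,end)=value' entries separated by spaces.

[2,5)=14 [5,10)=28 [12,14)=9

i=0 t=2 v=5: → [2,4); WM=1
i=1 t=3 v=1: → [2,5); WM=2
i=2 t=3 v=8: → [2,5); WM=2
i=3 t=1 v=3: DROP (t<2-0); WM=2
i=4 t=5 v=9: → [5,7); WM=4
i=5 t=6 v=7: → [5,8); WM=5
i=6 t=7 v=5: → [5,9); WM=6
i=7 t=7 v=6: → [5,9); WM=6
i=8 t=8 v=1: → [5,10); WM=7
i=9 t=12 v=9: → [12,14); WM=11
i=10 t=5 v=5: DROP (t<11-0); WM=11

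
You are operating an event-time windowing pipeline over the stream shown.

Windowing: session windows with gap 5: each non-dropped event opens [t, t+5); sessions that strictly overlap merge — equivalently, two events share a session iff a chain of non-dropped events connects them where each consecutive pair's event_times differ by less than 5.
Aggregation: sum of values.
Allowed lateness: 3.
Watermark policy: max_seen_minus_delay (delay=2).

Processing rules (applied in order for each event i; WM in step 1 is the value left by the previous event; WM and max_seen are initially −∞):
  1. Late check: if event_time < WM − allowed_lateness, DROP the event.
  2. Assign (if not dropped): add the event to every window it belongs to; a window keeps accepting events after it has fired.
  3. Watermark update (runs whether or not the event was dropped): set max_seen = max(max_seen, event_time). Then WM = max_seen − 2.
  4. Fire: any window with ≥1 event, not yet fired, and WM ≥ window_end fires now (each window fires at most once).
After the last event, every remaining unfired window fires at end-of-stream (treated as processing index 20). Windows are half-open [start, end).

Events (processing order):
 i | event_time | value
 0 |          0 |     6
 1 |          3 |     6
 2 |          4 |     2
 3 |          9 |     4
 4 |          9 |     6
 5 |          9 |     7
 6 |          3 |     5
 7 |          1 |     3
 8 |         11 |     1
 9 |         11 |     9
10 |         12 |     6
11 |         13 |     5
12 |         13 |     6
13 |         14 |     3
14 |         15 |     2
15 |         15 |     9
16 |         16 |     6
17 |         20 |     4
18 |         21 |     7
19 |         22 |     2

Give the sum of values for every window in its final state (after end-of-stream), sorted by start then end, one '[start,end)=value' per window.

[0,9)=14 [9,27)=77

i=0 t=0 v=6: → [0,5); WM=-2
i=1 t=3 v=6: → [0,8); WM=1
i=2 t=4 v=2: → [0,9); WM=2
i=3 t=9 v=4: → [9,14); WM=7
i=4 t=9 v=6: → [9,14); WM=7
i=5 t=9 v=7: → [9,14); WM=7
i=6 t=3 v=5: DROP (t<7-3); WM=7
i=7 t=1 v=3: DROP (t<7-3); WM=7
i=8 t=11 v=1: → [9,16); WM=9
i=9 t=11 v=9: → [9,16); WM=9
i=10 t=12 v=6: → [9,17); WM=10
i=11 t=13 v=5: → [9,18); WM=11
i=12 t=13 v=6: → [9,18); WM=11
i=13 t=14 v=3: → [9,19); WM=12
i=14 t=15 v=2: → [9,20); WM=13
i=15 t=15 v=9: → [9,20); WM=13
i=16 t=16 v=6: → [9,21); WM=14
i=17 t=20 v=4: → [9,25); WM=18
i=18 t=21 v=7: → [9,26); WM=19
i=19 t=22 v=2: → [9,27); WM=20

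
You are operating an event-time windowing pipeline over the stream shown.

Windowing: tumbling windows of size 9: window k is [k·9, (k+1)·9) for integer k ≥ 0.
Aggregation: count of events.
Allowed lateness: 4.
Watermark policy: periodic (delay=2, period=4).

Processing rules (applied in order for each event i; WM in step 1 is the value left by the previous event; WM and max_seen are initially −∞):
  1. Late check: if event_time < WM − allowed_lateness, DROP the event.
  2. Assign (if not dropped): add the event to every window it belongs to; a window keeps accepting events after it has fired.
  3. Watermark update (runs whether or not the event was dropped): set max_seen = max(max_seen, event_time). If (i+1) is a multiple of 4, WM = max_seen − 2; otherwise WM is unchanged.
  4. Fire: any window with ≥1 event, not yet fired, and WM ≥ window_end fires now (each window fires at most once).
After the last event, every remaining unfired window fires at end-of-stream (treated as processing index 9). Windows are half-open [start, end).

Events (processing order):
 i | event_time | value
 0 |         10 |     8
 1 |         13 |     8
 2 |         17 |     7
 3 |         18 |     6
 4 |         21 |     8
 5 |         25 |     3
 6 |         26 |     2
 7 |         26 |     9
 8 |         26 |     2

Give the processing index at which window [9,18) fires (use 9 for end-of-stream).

7

i=0 t=10 v=8: → [9,18); WM=−∞
i=1 t=13 v=8: → [9,18); WM=−∞
i=2 t=17 v=7: → [9,18); WM=−∞
i=3 t=18 v=6: → [18,27); WM=16
i=4 t=21 v=8: → [18,27); WM=16
i=5 t=25 v=3: → [18,27); WM=16
i=6 t=26 v=2: → [18,27); WM=16
i=7 t=26 v=9: → [18,27); WM=24; [9,18) fires=3
i=8 t=26 v=2: → [18,27); WM=24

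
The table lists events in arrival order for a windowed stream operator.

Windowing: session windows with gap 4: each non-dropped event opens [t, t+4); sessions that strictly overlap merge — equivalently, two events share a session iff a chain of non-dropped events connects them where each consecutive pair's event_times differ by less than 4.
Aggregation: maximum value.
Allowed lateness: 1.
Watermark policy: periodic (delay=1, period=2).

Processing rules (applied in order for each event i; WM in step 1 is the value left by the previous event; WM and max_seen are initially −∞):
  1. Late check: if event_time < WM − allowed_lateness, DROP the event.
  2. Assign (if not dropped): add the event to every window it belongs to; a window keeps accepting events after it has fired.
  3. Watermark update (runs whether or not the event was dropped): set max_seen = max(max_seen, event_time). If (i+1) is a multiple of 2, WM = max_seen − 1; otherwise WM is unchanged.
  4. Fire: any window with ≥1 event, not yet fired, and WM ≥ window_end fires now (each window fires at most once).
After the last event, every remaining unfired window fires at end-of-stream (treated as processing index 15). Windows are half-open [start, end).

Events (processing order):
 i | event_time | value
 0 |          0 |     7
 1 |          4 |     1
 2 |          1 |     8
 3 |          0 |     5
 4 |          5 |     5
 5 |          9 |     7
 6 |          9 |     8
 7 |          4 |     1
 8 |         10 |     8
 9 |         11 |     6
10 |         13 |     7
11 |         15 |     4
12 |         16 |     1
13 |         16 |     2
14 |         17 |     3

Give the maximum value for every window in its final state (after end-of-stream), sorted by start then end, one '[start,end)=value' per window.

[0,4)=7 [4,9)=5 [9,21)=8

i=0 t=0 v=7: → [0,4); WM=−∞
i=1 t=4 v=1: → [4,8); WM=3
i=2 t=1 v=8: DROP (t<3-1); WM=3
i=3 t=0 v=5: DROP (t<3-1); WM=3
i=4 t=5 v=5: → [4,9); WM=3
i=5 t=9 v=7: → [9,13); WM=8
i=6 t=9 v=8: → [9,13); WM=8
i=7 t=4 v=1: DROP (t<8-1); WM=8
i=8 t=10 v=8: → [9,14); WM=8
i=9 t=11 v=6: → [9,15); WM=10
i=10 t=13 v=7: → [9,17); WM=10
i=11 t=15 v=4: → [9,19); WM=14
i=12 t=16 v=1: → [9,20); WM=14
i=13 t=16 v=2: → [9,20); WM=15
i=14 t=17 v=3: → [9,21); WM=15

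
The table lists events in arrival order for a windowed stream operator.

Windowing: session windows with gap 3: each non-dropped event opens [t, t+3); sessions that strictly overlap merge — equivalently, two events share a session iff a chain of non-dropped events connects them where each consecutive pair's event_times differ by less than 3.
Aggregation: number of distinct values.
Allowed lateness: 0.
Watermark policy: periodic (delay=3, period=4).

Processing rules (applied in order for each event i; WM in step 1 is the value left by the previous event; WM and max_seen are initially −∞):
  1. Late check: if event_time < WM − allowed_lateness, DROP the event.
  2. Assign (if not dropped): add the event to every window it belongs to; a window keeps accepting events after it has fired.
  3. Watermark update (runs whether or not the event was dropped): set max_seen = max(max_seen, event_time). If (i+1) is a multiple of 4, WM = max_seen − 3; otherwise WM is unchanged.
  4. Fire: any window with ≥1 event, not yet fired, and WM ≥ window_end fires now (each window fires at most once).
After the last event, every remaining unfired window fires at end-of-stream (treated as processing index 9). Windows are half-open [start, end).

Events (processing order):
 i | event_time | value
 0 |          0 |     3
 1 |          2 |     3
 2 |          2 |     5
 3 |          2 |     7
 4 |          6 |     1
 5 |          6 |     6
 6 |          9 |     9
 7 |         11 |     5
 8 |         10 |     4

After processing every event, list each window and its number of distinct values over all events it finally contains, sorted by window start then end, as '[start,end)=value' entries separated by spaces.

[0,5)=3 [6,9)=2 [9,14)=3

i=0 t=0 v=3: → [0,3); WM=−∞
i=1 t=2 v=3: → [0,5); WM=−∞
i=2 t=2 v=5: → [0,5); WM=−∞
i=3 t=2 v=7: → [0,5); WM=-1
i=4 t=6 v=1: → [6,9); WM=-1
i=5 t=6 v=6: → [6,9); WM=-1
i=6 t=9 v=9: → [9,12); WM=-1
i=7 t=11 v=5: → [9,14); WM=8
i=8 t=10 v=4: → [9,14); WM=8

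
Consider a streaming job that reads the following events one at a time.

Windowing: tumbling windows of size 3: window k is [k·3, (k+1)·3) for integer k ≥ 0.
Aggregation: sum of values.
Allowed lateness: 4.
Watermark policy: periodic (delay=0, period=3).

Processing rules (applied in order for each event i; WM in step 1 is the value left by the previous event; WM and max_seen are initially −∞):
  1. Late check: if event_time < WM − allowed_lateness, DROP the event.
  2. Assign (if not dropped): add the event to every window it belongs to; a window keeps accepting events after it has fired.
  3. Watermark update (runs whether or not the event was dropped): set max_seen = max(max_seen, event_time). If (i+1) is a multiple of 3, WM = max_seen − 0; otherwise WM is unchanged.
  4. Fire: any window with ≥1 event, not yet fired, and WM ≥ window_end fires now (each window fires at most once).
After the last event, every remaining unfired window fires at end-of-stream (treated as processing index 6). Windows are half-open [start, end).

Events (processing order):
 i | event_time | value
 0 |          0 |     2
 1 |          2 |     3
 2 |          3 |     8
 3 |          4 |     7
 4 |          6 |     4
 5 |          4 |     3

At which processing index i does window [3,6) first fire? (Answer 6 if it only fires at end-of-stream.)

5

i=0 t=0 v=2: → [0,3); WM=−∞
i=1 t=2 v=3: → [0,3); WM=−∞
i=2 t=3 v=8: → [3,6); WM=3; [0,3) fires=5
i=3 t=4 v=7: → [3,6); WM=3
i=4 t=6 v=4: → [6,9); WM=3
i=5 t=4 v=3: → [3,6); WM=6; [3,6) fires=18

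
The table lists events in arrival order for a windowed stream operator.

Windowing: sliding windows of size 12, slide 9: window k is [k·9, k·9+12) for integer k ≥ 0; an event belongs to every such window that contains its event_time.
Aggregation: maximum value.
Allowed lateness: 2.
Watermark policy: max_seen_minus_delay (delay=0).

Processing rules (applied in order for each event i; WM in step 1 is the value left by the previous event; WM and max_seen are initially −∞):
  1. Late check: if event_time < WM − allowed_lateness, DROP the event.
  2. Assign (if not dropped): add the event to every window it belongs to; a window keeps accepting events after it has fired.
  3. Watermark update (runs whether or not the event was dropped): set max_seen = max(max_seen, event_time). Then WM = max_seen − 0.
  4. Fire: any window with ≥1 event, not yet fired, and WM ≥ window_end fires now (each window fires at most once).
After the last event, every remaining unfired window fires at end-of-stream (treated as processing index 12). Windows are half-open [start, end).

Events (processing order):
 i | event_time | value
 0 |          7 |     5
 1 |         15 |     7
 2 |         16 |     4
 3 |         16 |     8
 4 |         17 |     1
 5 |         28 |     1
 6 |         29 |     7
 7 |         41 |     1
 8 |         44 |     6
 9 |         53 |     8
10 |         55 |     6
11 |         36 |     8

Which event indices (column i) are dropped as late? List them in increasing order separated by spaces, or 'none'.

i=0 t=7 v=5: → [0,12); WM=7
i=1 t=15 v=7: → [9,21); WM=15; [0,12) fires=5
i=2 t=16 v=4: → [9,21); WM=16
i=3 t=16 v=8: → [9,21); WM=16
i=4 t=17 v=1: → [9,21); WM=17
i=5 t=28 v=1: → [27,39),[18,30); WM=28; [9,21) fires=8
i=6 t=29 v=7: → [27,39),[18,30); WM=29
i=7 t=41 v=1: → [36,48); WM=41; [18,30) fires=7 [27,39) fires=7
i=8 t=44 v=6: → [36,48); WM=44
i=9 t=53 v=8: → [45,57); WM=53; [36,48) fires=6
i=10 t=55 v=6: → [54,66),[45,57); WM=55
i=11 t=36 v=8: DROP (t<55-2); WM=55

11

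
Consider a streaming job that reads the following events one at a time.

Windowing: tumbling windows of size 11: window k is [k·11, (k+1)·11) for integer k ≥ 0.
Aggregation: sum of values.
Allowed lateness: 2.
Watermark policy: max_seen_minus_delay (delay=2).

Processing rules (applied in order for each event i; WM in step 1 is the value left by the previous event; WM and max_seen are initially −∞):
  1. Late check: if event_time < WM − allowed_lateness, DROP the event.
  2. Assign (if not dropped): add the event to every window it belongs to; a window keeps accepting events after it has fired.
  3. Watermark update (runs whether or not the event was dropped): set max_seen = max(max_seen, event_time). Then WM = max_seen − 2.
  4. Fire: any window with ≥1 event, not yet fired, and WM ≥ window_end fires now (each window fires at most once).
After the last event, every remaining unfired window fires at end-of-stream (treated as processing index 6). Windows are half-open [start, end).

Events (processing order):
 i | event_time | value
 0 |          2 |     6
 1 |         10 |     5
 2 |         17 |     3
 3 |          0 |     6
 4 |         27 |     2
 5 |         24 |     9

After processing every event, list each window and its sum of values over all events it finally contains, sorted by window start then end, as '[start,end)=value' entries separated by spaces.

i=0 t=2 v=6: → [0,11); WM=0
i=1 t=10 v=5: → [0,11); WM=8
i=2 t=17 v=3: → [11,22); WM=15; [0,11) fires=11
i=3 t=0 v=6: DROP (t<15-2); WM=15
i=4 t=27 v=2: → [22,33); WM=25; [11,22) fires=3
i=5 t=24 v=9: → [22,33); WM=25

[0,11)=11 [11,22)=3 [22,33)=11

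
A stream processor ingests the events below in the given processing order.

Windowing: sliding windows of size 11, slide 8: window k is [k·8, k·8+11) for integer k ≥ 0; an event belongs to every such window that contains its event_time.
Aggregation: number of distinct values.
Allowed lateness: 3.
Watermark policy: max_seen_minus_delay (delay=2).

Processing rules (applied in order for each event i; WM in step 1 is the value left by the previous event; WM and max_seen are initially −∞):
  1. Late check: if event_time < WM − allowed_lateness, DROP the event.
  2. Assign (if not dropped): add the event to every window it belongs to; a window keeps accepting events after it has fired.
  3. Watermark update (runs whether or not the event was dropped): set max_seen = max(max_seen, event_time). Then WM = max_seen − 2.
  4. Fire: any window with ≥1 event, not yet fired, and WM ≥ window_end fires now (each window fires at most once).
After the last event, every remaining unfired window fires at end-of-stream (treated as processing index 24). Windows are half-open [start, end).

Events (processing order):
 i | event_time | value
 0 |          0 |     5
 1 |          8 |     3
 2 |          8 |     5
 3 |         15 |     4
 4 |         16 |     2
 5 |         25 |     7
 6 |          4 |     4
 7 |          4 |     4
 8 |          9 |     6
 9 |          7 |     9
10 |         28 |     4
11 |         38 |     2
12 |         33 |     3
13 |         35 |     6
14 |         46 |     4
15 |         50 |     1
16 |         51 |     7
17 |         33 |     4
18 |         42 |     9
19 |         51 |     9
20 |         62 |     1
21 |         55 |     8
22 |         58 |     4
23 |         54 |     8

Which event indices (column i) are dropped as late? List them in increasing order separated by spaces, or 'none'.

i=0 t=0 v=5: → [0,11); WM=-2
i=1 t=8 v=3: → [8,19),[0,11); WM=6
i=2 t=8 v=5: → [8,19),[0,11); WM=6
i=3 t=15 v=4: → [8,19); WM=13; [0,11) fires=2
i=4 t=16 v=2: → [16,27),[8,19); WM=14
i=5 t=25 v=7: → [24,35),[16,27); WM=23; [8,19) fires=4
i=6 t=4 v=4: DROP (t<23-3); WM=23
i=7 t=4 v=4: DROP (t<23-3); WM=23
i=8 t=9 v=6: DROP (t<23-3); WM=23
i=9 t=7 v=9: DROP (t<23-3); WM=23
i=10 t=28 v=4: → [24,35); WM=26
i=11 t=38 v=2: → [32,43); WM=36; [16,27) fires=2 [24,35) fires=2
i=12 t=33 v=3: → [32,43),[24,35); WM=36
i=13 t=35 v=6: → [32,43); WM=36
i=14 t=46 v=4: → [40,51); WM=44; [32,43) fires=3
i=15 t=50 v=1: → [48,59),[40,51); WM=48
i=16 t=51 v=7: → [48,59); WM=49
i=17 t=33 v=4: DROP (t<49-3); WM=49
i=18 t=42 v=9: DROP (t<49-3); WM=49
i=19 t=51 v=9: → [48,59); WM=49
i=20 t=62 v=1: → [56,67); WM=60; [40,51) fires=2 [48,59) fires=3
i=21 t=55 v=8: DROP (t<60-3); WM=60
i=22 t=58 v=4: → [56,67),[48,59); WM=60
i=23 t=54 v=8: DROP (t<60-3); WM=60

6 7 8 9 17 18 21 23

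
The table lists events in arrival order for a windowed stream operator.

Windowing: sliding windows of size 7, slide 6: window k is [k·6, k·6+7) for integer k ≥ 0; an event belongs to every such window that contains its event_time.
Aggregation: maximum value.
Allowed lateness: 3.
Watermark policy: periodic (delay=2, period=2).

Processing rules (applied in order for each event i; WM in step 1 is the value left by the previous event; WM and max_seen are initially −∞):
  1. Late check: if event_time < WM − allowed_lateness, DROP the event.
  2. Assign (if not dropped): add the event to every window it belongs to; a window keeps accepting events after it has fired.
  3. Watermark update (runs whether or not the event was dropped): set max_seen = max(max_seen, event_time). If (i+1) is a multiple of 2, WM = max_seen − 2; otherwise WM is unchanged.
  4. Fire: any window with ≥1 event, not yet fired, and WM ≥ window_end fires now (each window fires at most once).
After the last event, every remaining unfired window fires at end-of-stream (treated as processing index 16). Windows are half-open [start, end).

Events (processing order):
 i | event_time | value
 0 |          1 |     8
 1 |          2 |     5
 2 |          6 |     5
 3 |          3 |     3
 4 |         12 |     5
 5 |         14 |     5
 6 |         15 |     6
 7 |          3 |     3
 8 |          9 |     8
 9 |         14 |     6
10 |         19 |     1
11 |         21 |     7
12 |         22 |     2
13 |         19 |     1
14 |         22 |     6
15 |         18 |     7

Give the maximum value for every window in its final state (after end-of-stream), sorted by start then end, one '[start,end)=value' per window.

[0,7)=8 [6,13)=5 [12,19)=7 [18,25)=7

i=0 t=1 v=8: → [0,7); WM=−∞
i=1 t=2 v=5: → [0,7); WM=0
i=2 t=6 v=5: → [6,13),[0,7); WM=0
i=3 t=3 v=3: → [0,7); WM=4
i=4 t=12 v=5: → [12,19),[6,13); WM=4
i=5 t=14 v=5: → [12,19); WM=12; [0,7) fires=8
i=6 t=15 v=6: → [12,19); WM=12
i=7 t=3 v=3: DROP (t<12-3); WM=13; [6,13) fires=5
i=8 t=9 v=8: DROP (t<13-3); WM=13
i=9 t=14 v=6: → [12,19); WM=13
i=10 t=19 v=1: → [18,25); WM=13
i=11 t=21 v=7: → [18,25); WM=19; [12,19) fires=6
i=12 t=22 v=2: → [18,25); WM=19
i=13 t=19 v=1: → [18,25); WM=20
i=14 t=22 v=6: → [18,25); WM=20
i=15 t=18 v=7: → [18,25),[12,19); WM=20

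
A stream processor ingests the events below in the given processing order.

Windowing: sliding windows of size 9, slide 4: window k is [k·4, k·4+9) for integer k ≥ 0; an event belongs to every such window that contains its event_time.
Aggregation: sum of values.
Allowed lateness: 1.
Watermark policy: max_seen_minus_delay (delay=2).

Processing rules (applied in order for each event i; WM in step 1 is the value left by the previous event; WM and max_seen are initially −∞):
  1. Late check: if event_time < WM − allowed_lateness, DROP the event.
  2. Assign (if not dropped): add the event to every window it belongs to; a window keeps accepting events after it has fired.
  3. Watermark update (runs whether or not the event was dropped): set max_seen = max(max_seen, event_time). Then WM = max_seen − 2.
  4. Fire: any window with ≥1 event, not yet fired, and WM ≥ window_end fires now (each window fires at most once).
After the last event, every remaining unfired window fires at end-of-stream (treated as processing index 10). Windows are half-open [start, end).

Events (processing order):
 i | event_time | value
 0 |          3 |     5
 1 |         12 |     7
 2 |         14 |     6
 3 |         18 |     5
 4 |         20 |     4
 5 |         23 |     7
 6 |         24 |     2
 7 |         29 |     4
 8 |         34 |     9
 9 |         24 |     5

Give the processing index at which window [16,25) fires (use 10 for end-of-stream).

7

i=0 t=3 v=5: → [0,9); WM=1
i=1 t=12 v=7: → [12,21),[8,17),[4,13); WM=10; [0,9) fires=5
i=2 t=14 v=6: → [12,21),[8,17); WM=12
i=3 t=18 v=5: → [16,25),[12,21); WM=16; [4,13) fires=7
i=4 t=20 v=4: → [20,29),[16,25),[12,21); WM=18; [8,17) fires=13
i=5 t=23 v=7: → [20,29),[16,25); WM=21; [12,21) fires=22
i=6 t=24 v=2: → [24,33),[20,29),[16,25); WM=22
i=7 t=29 v=4: → [28,37),[24,33); WM=27; [16,25) fires=18
i=8 t=34 v=9: → [32,41),[28,37); WM=32; [20,29) fires=13
i=9 t=24 v=5: DROP (t<32-1); WM=32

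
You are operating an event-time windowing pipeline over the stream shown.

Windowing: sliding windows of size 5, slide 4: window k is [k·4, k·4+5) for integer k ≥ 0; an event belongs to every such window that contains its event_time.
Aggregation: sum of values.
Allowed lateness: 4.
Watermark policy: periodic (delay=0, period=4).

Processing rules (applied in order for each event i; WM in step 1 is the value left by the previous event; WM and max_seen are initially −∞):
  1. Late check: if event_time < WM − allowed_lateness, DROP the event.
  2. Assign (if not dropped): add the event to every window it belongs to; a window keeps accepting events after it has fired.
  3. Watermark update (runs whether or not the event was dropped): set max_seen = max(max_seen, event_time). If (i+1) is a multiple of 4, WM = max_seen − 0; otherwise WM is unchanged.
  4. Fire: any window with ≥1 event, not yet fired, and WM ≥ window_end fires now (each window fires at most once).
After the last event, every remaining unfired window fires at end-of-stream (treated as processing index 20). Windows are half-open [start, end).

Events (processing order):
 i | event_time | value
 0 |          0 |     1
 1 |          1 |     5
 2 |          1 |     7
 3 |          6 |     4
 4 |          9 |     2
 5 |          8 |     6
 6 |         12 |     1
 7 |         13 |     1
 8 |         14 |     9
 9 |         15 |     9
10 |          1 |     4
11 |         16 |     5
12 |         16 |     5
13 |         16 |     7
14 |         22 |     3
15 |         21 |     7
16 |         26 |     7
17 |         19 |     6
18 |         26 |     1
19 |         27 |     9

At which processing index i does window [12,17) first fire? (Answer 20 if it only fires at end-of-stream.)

15

i=0 t=0 v=1: → [0,5); WM=−∞
i=1 t=1 v=5: → [0,5); WM=−∞
i=2 t=1 v=7: → [0,5); WM=−∞
i=3 t=6 v=4: → [4,9); WM=6; [0,5) fires=13
i=4 t=9 v=2: → [8,13); WM=6
i=5 t=8 v=6: → [8,13),[4,9); WM=6
i=6 t=12 v=1: → [12,17),[8,13); WM=6
i=7 t=13 v=1: → [12,17); WM=13; [4,9) fires=10 [8,13) fires=9
i=8 t=14 v=9: → [12,17); WM=13
i=9 t=15 v=9: → [12,17); WM=13
i=10 t=1 v=4: DROP (t<13-4); WM=13
i=11 t=16 v=5: → [16,21),[12,17); WM=16
i=12 t=16 v=5: → [16,21),[12,17); WM=16
i=13 t=16 v=7: → [16,21),[12,17); WM=16
i=14 t=22 v=3: → [20,25); WM=16
i=15 t=21 v=7: → [20,25); WM=22; [12,17) fires=37 [16,21) fires=17
i=16 t=26 v=7: → [24,29); WM=22
i=17 t=19 v=6: → [16,21); WM=22
i=18 t=26 v=1: → [24,29); WM=22
i=19 t=27 v=9: → [24,29); WM=27; [20,25) fires=10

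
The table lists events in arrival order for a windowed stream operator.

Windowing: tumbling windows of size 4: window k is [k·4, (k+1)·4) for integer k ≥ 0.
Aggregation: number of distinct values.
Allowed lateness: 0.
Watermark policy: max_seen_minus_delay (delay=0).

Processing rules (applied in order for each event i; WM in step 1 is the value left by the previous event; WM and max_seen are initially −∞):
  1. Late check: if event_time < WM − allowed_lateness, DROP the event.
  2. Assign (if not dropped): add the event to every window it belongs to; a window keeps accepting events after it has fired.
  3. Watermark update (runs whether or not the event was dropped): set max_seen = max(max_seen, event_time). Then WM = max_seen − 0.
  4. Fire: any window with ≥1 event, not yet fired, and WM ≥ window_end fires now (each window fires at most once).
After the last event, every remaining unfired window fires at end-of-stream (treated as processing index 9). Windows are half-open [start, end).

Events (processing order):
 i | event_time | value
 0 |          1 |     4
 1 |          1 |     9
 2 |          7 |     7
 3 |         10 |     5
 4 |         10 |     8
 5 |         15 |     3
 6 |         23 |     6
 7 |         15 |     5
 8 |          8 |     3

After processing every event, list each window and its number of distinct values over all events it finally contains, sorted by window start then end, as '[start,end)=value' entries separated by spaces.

[0,4)=2 [4,8)=1 [8,12)=2 [12,16)=1 [20,24)=1

i=0 t=1 v=4: → [0,4); WM=1
i=1 t=1 v=9: → [0,4); WM=1
i=2 t=7 v=7: → [4,8); WM=7; [0,4) fires=2
i=3 t=10 v=5: → [8,12); WM=10; [4,8) fires=1
i=4 t=10 v=8: → [8,12); WM=10
i=5 t=15 v=3: → [12,16); WM=15; [8,12) fires=2
i=6 t=23 v=6: → [20,24); WM=23; [12,16) fires=1
i=7 t=15 v=5: DROP (t<23-0); WM=23
i=8 t=8 v=3: DROP (t<23-0); WM=23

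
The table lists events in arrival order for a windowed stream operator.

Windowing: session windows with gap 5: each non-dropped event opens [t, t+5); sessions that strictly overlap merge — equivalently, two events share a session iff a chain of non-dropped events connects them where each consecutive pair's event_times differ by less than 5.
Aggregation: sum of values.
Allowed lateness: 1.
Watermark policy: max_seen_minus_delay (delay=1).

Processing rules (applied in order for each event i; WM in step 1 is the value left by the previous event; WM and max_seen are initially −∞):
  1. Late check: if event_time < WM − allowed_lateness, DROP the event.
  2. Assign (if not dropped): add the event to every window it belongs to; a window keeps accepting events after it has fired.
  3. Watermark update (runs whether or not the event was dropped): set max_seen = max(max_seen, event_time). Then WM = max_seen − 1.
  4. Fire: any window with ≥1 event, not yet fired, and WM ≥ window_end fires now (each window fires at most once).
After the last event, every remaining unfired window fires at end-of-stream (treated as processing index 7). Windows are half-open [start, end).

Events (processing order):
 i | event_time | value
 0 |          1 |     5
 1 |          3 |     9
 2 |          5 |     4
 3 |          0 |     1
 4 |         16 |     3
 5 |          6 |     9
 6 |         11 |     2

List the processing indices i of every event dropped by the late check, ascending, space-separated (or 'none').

i=0 t=1 v=5: → [1,6); WM=0
i=1 t=3 v=9: → [1,8); WM=2
i=2 t=5 v=4: → [1,10); WM=4
i=3 t=0 v=1: DROP (t<4-1); WM=4
i=4 t=16 v=3: → [16,21); WM=15
i=5 t=6 v=9: DROP (t<15-1); WM=15
i=6 t=11 v=2: DROP (t<15-1); WM=15

3 5 6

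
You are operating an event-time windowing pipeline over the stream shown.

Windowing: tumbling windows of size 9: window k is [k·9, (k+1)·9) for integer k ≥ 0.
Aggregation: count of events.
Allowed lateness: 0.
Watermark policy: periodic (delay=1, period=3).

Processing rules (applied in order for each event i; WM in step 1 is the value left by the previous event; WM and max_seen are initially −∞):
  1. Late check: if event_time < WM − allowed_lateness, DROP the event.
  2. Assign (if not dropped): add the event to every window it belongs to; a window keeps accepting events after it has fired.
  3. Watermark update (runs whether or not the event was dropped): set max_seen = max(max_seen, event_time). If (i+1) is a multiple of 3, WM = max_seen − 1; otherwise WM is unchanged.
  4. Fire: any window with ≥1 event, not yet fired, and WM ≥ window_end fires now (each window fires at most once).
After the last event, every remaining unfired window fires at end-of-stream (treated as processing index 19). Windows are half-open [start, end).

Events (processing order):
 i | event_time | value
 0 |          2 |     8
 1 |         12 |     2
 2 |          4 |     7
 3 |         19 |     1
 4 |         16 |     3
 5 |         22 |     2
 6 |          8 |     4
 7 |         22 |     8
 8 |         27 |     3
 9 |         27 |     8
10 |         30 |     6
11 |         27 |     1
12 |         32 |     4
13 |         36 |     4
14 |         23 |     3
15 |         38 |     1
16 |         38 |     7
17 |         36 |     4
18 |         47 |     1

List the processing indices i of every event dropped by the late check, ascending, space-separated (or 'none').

i=0 t=2 v=8: → [0,9); WM=−∞
i=1 t=12 v=2: → [9,18); WM=−∞
i=2 t=4 v=7: → [0,9); WM=11; [0,9) fires=2
i=3 t=19 v=1: → [18,27); WM=11
i=4 t=16 v=3: → [9,18); WM=11
i=5 t=22 v=2: → [18,27); WM=21; [9,18) fires=2
i=6 t=8 v=4: DROP (t<21-0); WM=21
i=7 t=22 v=8: → [18,27); WM=21
i=8 t=27 v=3: → [27,36); WM=26
i=9 t=27 v=8: → [27,36); WM=26
i=10 t=30 v=6: → [27,36); WM=26
i=11 t=27 v=1: → [27,36); WM=29; [18,27) fires=3
i=12 t=32 v=4: → [27,36); WM=29
i=13 t=36 v=4: → [36,45); WM=29
i=14 t=23 v=3: DROP (t<29-0); WM=35
i=15 t=38 v=1: → [36,45); WM=35
i=16 t=38 v=7: → [36,45); WM=35
i=17 t=36 v=4: → [36,45); WM=37; [27,36) fires=5
i=18 t=47 v=1: → [45,54); WM=37

6 14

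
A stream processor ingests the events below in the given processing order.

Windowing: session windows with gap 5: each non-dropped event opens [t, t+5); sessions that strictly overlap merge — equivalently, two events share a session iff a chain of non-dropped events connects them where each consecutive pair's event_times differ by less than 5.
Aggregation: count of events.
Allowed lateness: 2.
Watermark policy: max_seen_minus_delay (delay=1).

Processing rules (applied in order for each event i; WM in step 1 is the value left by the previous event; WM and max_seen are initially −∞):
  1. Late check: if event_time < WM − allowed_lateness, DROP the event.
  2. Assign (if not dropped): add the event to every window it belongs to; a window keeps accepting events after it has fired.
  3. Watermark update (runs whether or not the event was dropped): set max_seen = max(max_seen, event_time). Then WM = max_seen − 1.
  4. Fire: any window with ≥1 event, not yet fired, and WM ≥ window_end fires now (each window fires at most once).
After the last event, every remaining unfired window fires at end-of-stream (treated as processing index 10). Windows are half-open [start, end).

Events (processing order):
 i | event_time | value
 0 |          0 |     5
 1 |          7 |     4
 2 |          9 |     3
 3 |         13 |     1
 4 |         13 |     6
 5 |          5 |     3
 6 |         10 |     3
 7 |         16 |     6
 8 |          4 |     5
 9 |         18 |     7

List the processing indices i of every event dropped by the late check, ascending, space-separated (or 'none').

5 8

i=0 t=0 v=5: → [0,5); WM=-1
i=1 t=7 v=4: → [7,12); WM=6
i=2 t=9 v=3: → [7,14); WM=8
i=3 t=13 v=1: → [7,18); WM=12
i=4 t=13 v=6: → [7,18); WM=12
i=5 t=5 v=3: DROP (t<12-2); WM=12
i=6 t=10 v=3: → [7,18); WM=12
i=7 t=16 v=6: → [7,21); WM=15
i=8 t=4 v=5: DROP (t<15-2); WM=15
i=9 t=18 v=7: → [7,23); WM=17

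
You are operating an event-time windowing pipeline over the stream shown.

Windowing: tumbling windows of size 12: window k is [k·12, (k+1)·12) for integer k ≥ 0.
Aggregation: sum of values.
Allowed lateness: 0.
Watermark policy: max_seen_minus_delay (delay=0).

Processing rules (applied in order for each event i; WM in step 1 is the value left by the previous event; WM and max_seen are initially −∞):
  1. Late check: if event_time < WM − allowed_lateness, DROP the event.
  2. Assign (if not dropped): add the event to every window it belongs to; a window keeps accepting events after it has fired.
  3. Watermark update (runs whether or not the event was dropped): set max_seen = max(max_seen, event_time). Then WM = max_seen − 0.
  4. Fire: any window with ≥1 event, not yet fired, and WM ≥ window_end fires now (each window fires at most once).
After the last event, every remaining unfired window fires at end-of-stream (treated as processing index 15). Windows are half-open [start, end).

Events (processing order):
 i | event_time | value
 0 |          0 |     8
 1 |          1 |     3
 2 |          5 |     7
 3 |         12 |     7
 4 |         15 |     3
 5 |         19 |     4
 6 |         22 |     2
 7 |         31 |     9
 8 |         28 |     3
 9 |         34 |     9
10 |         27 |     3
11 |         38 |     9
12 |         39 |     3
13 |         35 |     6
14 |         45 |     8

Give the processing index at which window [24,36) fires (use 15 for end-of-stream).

11

i=0 t=0 v=8: → [0,12); WM=0
i=1 t=1 v=3: → [0,12); WM=1
i=2 t=5 v=7: → [0,12); WM=5
i=3 t=12 v=7: → [12,24); WM=12; [0,12) fires=18
i=4 t=15 v=3: → [12,24); WM=15
i=5 t=19 v=4: → [12,24); WM=19
i=6 t=22 v=2: → [12,24); WM=22
i=7 t=31 v=9: → [24,36); WM=31; [12,24) fires=16
i=8 t=28 v=3: DROP (t<31-0); WM=31
i=9 t=34 v=9: → [24,36); WM=34
i=10 t=27 v=3: DROP (t<34-0); WM=34
i=11 t=38 v=9: → [36,48); WM=38; [24,36) fires=18
i=12 t=39 v=3: → [36,48); WM=39
i=13 t=35 v=6: DROP (t<39-0); WM=39
i=14 t=45 v=8: → [36,48); WM=45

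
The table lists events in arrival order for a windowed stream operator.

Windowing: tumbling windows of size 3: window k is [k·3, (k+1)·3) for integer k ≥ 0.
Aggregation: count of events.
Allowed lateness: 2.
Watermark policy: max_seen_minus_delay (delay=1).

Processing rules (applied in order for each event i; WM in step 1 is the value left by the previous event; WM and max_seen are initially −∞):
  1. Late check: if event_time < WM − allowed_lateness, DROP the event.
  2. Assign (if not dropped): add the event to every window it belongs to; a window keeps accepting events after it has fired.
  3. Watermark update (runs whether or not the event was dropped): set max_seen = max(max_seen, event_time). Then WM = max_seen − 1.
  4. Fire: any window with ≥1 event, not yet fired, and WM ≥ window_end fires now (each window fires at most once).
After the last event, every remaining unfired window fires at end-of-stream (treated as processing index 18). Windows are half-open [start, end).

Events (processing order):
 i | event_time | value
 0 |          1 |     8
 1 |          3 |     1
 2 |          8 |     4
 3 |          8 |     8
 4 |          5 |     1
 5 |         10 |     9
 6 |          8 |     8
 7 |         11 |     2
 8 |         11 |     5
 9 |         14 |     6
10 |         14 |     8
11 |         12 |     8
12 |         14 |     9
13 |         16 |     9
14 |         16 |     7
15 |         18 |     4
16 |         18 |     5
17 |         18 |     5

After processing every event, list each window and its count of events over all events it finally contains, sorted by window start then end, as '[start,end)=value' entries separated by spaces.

[0,3)=1 [3,6)=2 [6,9)=3 [9,12)=3 [12,15)=4 [15,18)=2 [18,21)=3

i=0 t=1 v=8: → [0,3); WM=0
i=1 t=3 v=1: → [3,6); WM=2
i=2 t=8 v=4: → [6,9); WM=7; [0,3) fires=1 [3,6) fires=1
i=3 t=8 v=8: → [6,9); WM=7
i=4 t=5 v=1: → [3,6); WM=7
i=5 t=10 v=9: → [9,12); WM=9; [6,9) fires=2
i=6 t=8 v=8: → [6,9); WM=9
i=7 t=11 v=2: → [9,12); WM=10
i=8 t=11 v=5: → [9,12); WM=10
i=9 t=14 v=6: → [12,15); WM=13; [9,12) fires=3
i=10 t=14 v=8: → [12,15); WM=13
i=11 t=12 v=8: → [12,15); WM=13
i=12 t=14 v=9: → [12,15); WM=13
i=13 t=16 v=9: → [15,18); WM=15; [12,15) fires=4
i=14 t=16 v=7: → [15,18); WM=15
i=15 t=18 v=4: → [18,21); WM=17
i=16 t=18 v=5: → [18,21); WM=17
i=17 t=18 v=5: → [18,21); WM=17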